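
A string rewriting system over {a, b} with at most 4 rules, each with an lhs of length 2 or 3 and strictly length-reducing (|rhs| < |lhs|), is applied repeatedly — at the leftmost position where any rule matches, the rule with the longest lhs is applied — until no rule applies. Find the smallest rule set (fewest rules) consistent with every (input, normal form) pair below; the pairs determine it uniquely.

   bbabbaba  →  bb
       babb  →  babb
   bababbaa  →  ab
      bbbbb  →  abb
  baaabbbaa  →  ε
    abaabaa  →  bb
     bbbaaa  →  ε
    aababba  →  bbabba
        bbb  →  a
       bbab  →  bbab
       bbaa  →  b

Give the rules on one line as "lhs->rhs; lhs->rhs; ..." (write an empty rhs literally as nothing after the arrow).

  | bbabbaba => bbabbbb => bbaab => bb
  | babb
  | bababbaa => bbbbbaa => abbaa => ab
  | bbbbb => abb

aa->b; aba->bb; baa->; bbb->a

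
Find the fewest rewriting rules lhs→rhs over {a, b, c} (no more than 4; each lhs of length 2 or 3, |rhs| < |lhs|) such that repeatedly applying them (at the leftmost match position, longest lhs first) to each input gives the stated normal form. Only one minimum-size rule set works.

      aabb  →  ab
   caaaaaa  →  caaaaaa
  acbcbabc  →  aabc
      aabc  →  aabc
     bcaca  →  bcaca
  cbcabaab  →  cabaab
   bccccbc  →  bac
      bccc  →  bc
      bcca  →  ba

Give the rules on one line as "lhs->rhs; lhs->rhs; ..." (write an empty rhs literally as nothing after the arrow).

  | aabb => ab
  | caaaaaa
  | acbcbabc => acbabc => aabc
  | aabc

abb->b; cb->; cc->; ccb->a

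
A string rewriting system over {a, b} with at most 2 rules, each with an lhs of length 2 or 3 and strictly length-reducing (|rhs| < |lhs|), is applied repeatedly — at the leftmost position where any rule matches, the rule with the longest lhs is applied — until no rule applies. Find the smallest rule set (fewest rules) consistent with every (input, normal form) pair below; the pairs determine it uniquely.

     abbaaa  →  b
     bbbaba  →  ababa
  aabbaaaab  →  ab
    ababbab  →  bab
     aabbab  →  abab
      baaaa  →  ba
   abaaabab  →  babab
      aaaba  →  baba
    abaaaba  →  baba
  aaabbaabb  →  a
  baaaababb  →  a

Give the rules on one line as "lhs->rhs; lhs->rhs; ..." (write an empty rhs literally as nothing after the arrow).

  | abbaaa => aaaaa => baaa => bba => aa => b
  | bbbaba => ababa
  | aabbaaaab => bbbaaaab => abaaaab => abbaab => aaaab => baab => bbb => ab
  | ababbab => abaaab => abbab => aaab => bab

aa->b; bb->a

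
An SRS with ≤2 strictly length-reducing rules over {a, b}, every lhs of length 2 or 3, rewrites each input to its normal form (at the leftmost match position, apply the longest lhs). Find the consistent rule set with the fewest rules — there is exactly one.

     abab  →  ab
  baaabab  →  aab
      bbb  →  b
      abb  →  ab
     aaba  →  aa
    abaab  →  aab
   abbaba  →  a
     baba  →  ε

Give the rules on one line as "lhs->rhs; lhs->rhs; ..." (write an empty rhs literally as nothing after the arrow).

ba->; bb->b

  | abab => ab
  | baaabab => aabab => aab
  | bbb => bb => b
  | abb => ab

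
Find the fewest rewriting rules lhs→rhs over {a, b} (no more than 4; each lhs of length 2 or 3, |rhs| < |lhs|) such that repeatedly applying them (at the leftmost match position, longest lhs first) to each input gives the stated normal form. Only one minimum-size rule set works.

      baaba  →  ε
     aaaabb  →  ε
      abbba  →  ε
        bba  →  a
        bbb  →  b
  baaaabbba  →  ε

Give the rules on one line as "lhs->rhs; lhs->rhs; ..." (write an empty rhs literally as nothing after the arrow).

  | baaba => aba => ba => ε
  | aaaabb => aaabb => aabb => abb => bb => ε
  | abbba => bbba => ba => ε
  | bba => a

ab->b; ba->; bb->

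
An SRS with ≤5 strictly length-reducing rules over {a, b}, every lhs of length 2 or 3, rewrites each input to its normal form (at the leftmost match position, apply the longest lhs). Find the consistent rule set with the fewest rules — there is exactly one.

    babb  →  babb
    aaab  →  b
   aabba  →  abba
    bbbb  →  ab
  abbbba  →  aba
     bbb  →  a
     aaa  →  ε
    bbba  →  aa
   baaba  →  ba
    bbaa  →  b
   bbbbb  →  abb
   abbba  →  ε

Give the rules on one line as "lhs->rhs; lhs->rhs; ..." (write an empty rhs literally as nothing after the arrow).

  | babb
  | aaab => b
  | aabba => abba
  | bbbb => ab

aaa->; aab->ab; baa->; bbb->a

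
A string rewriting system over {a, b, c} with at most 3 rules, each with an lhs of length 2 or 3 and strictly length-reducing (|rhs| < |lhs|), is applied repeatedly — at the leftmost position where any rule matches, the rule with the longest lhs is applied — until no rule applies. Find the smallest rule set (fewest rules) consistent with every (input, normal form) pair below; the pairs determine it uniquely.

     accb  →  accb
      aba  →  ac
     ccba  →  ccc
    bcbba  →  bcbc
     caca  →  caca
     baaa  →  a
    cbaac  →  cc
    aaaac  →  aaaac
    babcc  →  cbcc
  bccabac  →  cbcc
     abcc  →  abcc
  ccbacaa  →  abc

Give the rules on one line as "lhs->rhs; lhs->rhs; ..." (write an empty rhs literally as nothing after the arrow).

ba->c; baa->; cca->ab

  | accb
  | aba => ac
  | ccba => ccc
  | bcbba => bcbc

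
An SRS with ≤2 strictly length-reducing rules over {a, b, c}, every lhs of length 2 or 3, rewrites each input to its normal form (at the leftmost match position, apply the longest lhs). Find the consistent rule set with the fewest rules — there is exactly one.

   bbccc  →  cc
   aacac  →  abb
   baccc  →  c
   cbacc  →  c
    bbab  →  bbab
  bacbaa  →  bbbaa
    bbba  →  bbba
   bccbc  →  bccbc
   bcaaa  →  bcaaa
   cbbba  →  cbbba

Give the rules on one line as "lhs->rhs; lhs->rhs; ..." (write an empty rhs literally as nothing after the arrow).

ac->b; bbc->

  | bbccc => cc
  | aacac => abac => abb
  | baccc => bbcc => c
  | cbacc => cbbc => c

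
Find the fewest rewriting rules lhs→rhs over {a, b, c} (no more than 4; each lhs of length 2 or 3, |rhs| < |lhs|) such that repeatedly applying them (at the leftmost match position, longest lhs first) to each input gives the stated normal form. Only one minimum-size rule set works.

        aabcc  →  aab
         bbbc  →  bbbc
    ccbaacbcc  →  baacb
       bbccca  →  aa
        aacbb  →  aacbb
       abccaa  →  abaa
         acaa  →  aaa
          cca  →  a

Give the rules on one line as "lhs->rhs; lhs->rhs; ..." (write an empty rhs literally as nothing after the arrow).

bba->aa; ca->a; cc->

  | aabcc => aab
  | bbbc
  | ccbaacbcc => baacbcc => baacb
  | bbccca => bbca => bba => aa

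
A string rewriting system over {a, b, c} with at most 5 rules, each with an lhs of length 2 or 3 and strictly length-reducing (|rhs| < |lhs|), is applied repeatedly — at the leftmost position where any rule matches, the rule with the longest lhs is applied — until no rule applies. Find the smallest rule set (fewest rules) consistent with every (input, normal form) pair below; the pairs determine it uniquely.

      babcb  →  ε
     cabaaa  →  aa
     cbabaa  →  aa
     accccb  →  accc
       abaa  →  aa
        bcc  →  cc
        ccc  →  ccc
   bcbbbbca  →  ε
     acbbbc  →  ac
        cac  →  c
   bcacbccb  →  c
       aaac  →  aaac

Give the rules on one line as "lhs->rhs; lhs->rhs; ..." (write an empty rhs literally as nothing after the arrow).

  | babcb => bcb => cb => ε
  | cabaaa => baaa => aa
  | cbabaa => abaa => aa
  | accccb => accc

ba->; bc->c; ca->; cb->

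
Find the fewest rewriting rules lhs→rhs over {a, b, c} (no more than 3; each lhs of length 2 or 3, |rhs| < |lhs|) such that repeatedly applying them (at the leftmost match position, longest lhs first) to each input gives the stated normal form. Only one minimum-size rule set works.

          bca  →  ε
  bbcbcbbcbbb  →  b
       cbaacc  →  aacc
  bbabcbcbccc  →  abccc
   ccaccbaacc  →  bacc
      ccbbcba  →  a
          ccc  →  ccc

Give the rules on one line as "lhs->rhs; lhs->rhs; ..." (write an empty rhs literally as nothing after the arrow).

bb->; ca->b; cb->

  | bca => bb => ε
  | bbcbcbbcbbb => cbcbbcbbb => cbbcbbb => bcbbb => bbb => b
  | cbaacc => aacc
  | bbabcbcbccc => abcbcbccc => abcbccc => abccc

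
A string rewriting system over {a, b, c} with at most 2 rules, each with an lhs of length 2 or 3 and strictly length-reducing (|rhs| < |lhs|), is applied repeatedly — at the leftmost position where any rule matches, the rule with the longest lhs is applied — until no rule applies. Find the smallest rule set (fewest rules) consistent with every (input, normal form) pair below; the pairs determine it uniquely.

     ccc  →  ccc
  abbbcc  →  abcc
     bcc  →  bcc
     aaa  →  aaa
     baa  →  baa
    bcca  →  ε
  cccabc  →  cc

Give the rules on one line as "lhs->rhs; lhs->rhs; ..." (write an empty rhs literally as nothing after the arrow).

bb->; cca->b

  | ccc
  | abbbcc => abcc
  | bcc
  | aaa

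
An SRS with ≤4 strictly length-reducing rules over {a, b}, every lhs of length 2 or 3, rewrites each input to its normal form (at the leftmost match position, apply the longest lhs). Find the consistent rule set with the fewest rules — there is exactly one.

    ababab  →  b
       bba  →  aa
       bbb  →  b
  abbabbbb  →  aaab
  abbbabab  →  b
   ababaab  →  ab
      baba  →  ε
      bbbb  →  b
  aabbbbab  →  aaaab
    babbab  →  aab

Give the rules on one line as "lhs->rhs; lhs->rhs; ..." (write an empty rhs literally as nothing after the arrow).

  | ababab => babab => bab => b
  | bba => aa
  | bbb => bb => b
  | abbabbbb => aaabbbb => aaabbb => aaabb => aaab

aba->ba; ba->; bb->b; bba->aa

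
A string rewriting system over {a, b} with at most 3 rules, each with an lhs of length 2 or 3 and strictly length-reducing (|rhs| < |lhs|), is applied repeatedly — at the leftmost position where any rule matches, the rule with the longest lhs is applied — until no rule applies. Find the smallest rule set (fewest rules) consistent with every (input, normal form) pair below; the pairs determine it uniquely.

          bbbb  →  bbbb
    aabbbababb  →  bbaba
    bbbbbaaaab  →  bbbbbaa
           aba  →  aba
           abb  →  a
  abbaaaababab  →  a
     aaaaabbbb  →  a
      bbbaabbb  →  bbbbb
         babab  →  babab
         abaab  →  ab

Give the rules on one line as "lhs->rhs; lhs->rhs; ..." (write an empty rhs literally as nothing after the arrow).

aab->; abb->a

  | bbbb
  | aabbbababb => bbababb => bbaba
  | bbbbbaaaab => bbbbbaa
  | aba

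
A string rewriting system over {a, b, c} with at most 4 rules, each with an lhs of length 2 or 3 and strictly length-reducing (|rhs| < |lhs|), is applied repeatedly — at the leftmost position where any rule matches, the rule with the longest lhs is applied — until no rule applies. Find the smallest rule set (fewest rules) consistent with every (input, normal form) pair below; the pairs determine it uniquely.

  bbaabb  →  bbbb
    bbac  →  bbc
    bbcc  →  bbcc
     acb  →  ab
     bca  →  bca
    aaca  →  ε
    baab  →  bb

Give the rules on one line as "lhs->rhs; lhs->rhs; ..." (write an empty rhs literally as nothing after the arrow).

aaa->; ac->a; ba->b

  | bbaabb => bbabb => bbbb
  | bbac => bbc
  | bbcc
  | acb => ab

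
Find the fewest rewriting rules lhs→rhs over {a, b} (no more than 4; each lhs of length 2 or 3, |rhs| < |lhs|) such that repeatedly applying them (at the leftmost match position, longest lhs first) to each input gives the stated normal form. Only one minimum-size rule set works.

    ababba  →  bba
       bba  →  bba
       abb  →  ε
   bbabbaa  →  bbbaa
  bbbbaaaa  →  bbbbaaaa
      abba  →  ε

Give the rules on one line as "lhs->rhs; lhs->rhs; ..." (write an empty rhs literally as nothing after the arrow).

ab->; aba->; abb->ab; bab->b

  | ababba => bba
  | bba
  | abb => ab => ε
  | bbabbaa => bbbaa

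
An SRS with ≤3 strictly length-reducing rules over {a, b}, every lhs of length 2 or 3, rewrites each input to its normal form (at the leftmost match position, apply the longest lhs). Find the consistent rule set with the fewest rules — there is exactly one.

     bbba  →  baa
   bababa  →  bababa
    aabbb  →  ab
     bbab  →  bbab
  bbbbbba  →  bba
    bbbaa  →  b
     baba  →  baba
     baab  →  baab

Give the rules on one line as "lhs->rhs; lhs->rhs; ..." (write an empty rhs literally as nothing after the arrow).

  | bbba => baa
  | bababa
  | aabbb => ab
  | bbab

aaa->; abb->; bbb->ba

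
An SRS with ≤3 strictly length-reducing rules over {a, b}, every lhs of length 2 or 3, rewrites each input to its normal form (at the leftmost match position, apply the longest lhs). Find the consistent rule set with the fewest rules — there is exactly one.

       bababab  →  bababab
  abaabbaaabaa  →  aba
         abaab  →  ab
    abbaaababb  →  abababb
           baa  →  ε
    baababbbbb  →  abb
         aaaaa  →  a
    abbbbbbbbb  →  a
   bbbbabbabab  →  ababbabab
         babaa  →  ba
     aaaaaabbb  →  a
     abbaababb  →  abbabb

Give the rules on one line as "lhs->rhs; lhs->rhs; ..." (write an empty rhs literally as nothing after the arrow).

  | bababab
  | abaabbaaabaa => abbaaabaa => ababaa => aba
  | abaab => ab
  | abbaaababb => abababb

aa->a; baa->; bbb->aa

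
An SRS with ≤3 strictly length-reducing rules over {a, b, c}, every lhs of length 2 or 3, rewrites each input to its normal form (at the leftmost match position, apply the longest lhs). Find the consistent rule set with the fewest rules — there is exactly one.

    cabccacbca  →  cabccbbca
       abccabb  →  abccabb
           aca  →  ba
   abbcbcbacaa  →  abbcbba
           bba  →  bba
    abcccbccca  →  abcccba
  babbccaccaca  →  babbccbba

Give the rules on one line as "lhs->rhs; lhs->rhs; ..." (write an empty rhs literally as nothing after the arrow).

  | cabccacbca => cabccbbca
  | abccabb
  | aca => ba
  | abbcbcbacaa => abbcbbacaa => abbcbbbaa => abbcbba

ac->b; baa->a; cbc->cb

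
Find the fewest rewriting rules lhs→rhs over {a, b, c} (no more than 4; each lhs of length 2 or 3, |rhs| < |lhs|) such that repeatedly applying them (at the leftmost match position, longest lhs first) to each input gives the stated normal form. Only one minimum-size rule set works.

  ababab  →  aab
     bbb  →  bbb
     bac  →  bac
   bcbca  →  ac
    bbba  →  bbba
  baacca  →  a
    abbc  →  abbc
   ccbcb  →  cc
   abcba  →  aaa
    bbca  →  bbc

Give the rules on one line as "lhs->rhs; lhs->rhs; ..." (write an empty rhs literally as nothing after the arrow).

  | ababab => aab
  | bbb
  | bac
  | bcbca => aca => ac

acc->b; bab->; bcb->a; ca->c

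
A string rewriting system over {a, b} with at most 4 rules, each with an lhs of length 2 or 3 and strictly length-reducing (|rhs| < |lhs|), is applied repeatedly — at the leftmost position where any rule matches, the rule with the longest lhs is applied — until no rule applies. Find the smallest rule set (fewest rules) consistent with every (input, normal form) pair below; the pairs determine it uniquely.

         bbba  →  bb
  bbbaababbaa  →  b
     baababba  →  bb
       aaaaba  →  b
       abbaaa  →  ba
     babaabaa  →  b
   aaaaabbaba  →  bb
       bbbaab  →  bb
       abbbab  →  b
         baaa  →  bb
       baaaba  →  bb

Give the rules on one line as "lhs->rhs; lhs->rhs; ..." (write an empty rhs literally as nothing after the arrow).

aa->; aaa->b; ab->a; bba->b

  | bbba => bb
  | bbbaababbaa => bbababbaa => bbabbaa => bbbaa => bba => b
  | baababba => bbabba => bbba => bb
  | aaaaba => baba => baa => b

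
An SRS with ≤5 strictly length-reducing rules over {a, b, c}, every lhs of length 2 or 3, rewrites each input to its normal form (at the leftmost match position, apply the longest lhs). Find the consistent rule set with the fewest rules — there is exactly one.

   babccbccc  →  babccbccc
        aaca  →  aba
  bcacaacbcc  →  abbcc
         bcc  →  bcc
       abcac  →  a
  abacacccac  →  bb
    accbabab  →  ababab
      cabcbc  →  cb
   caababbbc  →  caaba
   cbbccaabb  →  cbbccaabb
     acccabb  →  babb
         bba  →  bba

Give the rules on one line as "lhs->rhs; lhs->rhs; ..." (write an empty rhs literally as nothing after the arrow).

ac->b; acc->a; bbb->c; bcb->

  | babccbccc
  | aaca => aba
  | bcacaacbcc => bcbaacbcc => aacbcc => abbcc
  | bcc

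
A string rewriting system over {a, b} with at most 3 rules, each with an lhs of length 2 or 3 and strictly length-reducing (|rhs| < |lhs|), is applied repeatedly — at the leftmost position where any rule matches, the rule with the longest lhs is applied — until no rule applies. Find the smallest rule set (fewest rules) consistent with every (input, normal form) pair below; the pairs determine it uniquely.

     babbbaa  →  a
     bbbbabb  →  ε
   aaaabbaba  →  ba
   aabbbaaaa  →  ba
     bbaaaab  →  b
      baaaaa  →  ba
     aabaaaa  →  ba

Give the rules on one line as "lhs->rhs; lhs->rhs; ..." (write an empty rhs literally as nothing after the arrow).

aa->a; ab->b; bb->

  | babbbaa => bbbbaa => bbaa => aa => a
  | bbbbabb => bbabb => abb => bb => ε
  | aaaabbaba => aaabbaba => aabbaba => abbaba => bbaba => aba => ba
  | aabbbaaaa => abbbaaaa => bbbaaaa => baaaa => baaa => baa => ba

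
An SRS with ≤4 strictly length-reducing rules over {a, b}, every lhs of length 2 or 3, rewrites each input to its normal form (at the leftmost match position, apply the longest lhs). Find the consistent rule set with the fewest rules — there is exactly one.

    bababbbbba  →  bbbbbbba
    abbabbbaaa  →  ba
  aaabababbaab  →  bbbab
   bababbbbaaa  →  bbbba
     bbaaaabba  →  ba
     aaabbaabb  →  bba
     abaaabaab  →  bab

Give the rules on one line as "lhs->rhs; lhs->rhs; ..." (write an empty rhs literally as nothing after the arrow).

  | bababbbbba => bbbbbbba
  | abbabbbaaa => baabbbaaa => abbbaaa => babaaa => bbaa => ba
  | aaabababbaab => bababbaab => bbbbaab => bbbab
  | bababbbbaaa => bbbbbbaaa => bbbbbaa => bbbba

aaa->; aba->b; abb->ba; baa->a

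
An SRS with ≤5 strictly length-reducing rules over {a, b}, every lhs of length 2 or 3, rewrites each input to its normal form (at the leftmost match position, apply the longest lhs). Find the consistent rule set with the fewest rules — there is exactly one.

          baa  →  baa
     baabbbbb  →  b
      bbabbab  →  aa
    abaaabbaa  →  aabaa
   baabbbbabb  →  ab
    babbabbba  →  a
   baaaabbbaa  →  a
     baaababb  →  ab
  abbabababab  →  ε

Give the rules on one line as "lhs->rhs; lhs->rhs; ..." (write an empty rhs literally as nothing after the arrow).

  | baa
  | baabbbbb => baaabbb => bbbb => bbb => bb => b
  | bbabbab => babbab => abab => aa
  | abaaabbaa => abbbaa => aabaa

aaa->; abb->aa; bab->a; bb->b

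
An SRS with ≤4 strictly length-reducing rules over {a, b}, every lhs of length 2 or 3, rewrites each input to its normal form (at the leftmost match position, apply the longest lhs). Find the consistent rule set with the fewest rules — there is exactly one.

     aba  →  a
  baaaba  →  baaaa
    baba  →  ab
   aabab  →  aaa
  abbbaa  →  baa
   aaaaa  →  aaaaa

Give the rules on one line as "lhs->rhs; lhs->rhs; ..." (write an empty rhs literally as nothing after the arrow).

  | aba => bb => a
  | baaaba => baaaa
  | baba => bbb => ab
  | aabab => aaab => aaa

aab->aa; aba->bb; abb->; bb->a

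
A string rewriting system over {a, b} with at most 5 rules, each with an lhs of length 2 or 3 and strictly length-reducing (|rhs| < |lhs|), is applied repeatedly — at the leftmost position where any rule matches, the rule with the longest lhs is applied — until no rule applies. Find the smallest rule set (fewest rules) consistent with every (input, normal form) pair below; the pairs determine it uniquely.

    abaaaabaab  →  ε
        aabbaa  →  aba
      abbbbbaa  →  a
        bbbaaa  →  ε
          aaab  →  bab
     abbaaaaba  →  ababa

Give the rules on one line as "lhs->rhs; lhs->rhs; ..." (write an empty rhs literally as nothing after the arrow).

aa->b; baa->ab; bb->; bbb->ba

  | abaaaabaab => aabaabaab => bbaabaab => aabaab => bbaab => aab => bb => ε
  | aabbaa => bbbaa => baaa => aba
  | abbbbbaa => ababbaa => abaaa => aaba => bba => a
  | bbbaaa => baaaa => abaa => aab => bb => ε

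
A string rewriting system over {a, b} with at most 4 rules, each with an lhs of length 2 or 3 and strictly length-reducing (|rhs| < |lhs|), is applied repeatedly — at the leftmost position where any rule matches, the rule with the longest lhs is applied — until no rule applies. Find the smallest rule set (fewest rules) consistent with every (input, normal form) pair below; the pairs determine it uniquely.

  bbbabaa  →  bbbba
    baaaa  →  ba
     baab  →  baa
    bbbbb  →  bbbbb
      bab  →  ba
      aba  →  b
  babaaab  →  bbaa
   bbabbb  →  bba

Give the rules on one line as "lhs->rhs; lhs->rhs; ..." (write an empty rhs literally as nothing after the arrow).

aaa->; ab->a; aba->b

  | bbbabaa => bbbba
  | baaaa => ba
  | baab => baa
  | bbbbb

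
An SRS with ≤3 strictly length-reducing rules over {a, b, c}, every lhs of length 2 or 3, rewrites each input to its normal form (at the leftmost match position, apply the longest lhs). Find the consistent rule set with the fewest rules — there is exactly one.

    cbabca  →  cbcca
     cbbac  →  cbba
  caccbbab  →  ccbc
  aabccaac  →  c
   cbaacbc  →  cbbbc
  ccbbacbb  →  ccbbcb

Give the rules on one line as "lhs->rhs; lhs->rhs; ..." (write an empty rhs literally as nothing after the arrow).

  | cbabca => cbcca
  | cbbac => cbba
  | caccbbab => cacbbab => cabbab => ccbab => ccbc
  | aabccaac => acccaac => accaac => acaac => aaac => ab => c

aac->b; ab->c; ac->a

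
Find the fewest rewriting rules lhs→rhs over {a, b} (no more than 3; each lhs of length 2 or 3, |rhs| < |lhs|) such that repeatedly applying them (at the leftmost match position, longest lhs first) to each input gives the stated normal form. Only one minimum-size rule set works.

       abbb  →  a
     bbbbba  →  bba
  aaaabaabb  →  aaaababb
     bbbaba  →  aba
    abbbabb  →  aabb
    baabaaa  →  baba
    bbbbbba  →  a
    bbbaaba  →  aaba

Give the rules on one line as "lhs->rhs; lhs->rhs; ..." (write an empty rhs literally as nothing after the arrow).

  | abbb => a
  | bbbbba => bba
  | aaaabaabb => aaaababb
  | bbbaba => aba

baa->ba; bbb->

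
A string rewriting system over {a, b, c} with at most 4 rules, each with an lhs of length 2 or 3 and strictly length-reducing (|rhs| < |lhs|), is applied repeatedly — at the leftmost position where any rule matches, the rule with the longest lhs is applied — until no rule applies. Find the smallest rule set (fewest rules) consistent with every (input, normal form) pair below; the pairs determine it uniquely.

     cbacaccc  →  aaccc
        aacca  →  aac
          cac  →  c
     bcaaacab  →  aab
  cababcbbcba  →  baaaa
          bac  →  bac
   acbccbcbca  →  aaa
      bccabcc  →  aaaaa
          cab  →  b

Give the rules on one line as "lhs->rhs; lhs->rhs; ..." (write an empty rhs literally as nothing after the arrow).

bc->c; bcc->aa; ca->; cb->a

  | cbacaccc => aacaccc => aaccc
  | aacca => aac
  | cac => c
  | bcaaacab => caaacab => aacab => aab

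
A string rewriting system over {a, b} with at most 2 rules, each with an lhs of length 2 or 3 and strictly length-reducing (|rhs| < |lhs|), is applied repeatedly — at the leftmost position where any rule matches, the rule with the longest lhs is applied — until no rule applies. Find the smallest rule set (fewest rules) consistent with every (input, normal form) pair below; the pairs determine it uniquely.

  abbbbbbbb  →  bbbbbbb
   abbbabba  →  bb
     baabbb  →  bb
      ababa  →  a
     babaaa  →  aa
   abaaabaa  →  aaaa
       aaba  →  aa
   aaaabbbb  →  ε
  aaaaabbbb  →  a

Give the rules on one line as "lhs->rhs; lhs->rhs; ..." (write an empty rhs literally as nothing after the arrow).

  | abbbbbbbb => bbbbbbb
  | abbbabba => bbabba => bbba => bb
  | baabbb => abbb => bb
  | ababa => aba => a

ab->; ba->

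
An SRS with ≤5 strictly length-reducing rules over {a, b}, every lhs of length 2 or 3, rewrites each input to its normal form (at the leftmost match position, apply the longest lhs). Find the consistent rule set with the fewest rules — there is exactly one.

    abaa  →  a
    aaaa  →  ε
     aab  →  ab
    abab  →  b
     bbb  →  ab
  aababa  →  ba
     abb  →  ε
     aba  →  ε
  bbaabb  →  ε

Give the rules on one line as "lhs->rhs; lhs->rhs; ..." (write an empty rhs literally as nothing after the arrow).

aa->; aab->ab; aba->; bb->a

  | abaa => a
  | aaaa => aa => ε
  | aab => ab
  | abab => b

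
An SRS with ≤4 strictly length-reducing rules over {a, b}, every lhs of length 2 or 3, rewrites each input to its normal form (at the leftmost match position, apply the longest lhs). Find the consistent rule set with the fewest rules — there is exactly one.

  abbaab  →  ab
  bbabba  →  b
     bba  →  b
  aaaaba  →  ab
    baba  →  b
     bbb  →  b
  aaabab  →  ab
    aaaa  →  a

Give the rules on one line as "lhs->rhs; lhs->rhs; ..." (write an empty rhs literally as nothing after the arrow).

aa->a; ba->b; bb->b

  | abbaab => abaab => abab => abb => ab
  | bbabba => babba => bbba => bba => ba => b
  | bba => ba => b
  | aaaaba => aaaba => aaba => aba => ab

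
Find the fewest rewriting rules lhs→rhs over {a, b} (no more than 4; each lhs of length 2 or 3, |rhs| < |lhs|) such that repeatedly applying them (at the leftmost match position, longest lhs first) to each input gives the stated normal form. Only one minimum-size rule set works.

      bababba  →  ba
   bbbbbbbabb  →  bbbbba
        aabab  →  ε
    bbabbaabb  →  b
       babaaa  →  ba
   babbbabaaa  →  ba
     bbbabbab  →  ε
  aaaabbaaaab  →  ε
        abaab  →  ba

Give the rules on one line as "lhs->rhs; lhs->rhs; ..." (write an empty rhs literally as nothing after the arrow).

  | bababba => aaabba => babba => aaba => ba
  | bbbbbbbabb => bbbbbbaab => bbbbbbab => bbbbbaa => bbbbba
  | aabab => bab => aa => ε
  | bbabbaabb => baabaabb => babaabb => aaaabb => baabb => babb => aab => b

aa->; aaa->ba; baa->ba; bab->aa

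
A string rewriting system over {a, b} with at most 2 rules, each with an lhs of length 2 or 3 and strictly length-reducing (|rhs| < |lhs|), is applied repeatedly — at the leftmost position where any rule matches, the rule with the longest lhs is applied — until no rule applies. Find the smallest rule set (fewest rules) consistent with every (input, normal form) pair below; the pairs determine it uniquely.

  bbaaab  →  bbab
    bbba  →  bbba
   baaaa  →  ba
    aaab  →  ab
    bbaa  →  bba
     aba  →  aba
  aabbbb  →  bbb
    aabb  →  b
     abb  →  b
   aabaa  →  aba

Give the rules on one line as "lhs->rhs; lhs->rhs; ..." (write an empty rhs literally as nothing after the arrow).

  | bbaaab => bbaab => bbab
  | bbba
  | baaaa => baaa => baa => ba
  | aaab => aab => ab

aa->a; abb->b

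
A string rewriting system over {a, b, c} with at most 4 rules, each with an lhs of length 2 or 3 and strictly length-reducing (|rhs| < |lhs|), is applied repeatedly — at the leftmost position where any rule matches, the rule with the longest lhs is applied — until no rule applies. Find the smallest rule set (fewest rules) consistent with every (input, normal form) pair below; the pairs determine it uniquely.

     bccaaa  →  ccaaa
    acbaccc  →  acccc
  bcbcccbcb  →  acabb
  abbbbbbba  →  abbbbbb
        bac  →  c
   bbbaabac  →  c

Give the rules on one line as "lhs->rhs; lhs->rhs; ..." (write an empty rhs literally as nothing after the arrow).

  | bccaaa => ccaaa
  | acbaccc => acccc
  | bcbcccbcb => cbcccbcb => abccbcb => accbcb => acabb
  | abbbbbbba => abbbbbb

ba->; bc->c; cbc->ab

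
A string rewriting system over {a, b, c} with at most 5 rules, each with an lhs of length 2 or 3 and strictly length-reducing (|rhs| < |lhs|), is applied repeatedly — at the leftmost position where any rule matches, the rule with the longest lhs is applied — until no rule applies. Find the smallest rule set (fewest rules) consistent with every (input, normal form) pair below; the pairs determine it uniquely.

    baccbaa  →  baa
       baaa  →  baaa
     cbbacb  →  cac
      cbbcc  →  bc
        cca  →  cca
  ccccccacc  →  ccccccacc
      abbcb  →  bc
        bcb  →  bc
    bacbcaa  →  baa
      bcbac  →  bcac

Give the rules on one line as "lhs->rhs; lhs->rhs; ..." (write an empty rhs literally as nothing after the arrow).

  | baccbaa => babaa => baa
  | baaa
  | cbbacb => cbacb => cacb => cac
  | cbbcc => cbcc => bc

ab->; cb->c; cbc->b; ccb->b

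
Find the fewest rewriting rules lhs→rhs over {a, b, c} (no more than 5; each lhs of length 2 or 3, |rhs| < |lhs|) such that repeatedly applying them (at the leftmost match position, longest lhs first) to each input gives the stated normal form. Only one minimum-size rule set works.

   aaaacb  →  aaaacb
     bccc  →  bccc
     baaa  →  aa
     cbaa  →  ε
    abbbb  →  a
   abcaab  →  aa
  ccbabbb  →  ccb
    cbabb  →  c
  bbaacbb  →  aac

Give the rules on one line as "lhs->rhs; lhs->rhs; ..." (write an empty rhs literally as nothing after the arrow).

  | aaaacb
  | bccc
  | baaa => aa
  | cbaa => ca => ε

ab->a; ba->; bb->; ca->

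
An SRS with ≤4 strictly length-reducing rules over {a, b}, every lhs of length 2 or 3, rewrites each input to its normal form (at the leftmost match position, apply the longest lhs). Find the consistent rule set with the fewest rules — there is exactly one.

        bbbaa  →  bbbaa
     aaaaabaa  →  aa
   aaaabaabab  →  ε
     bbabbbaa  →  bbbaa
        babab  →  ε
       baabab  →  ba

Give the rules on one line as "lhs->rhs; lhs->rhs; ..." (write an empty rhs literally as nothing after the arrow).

  | bbbaa
  | aaaaabaa => aaabaa => abaa => aa
  | aaaabaabab => aabaabab => aaabab => abab => ab => ε
  | bbabbbaa => bbbaa

aaa->a; ab->; bab->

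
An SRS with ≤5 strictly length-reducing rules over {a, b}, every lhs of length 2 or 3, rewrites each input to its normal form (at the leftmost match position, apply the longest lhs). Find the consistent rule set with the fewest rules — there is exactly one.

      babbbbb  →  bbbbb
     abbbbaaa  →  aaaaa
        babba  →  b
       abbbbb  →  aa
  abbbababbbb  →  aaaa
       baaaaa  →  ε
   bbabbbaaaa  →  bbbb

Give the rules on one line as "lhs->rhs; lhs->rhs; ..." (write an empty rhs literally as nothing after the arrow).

aab->aa; abb->aa; ba->; baa->b

  | babbbbb => bbbbb
  | abbbbaaa => aabbaaa => aabaaa => aaaaa
  | babba => bba => b
  | abbbbb => aabbb => aabb => aab => aa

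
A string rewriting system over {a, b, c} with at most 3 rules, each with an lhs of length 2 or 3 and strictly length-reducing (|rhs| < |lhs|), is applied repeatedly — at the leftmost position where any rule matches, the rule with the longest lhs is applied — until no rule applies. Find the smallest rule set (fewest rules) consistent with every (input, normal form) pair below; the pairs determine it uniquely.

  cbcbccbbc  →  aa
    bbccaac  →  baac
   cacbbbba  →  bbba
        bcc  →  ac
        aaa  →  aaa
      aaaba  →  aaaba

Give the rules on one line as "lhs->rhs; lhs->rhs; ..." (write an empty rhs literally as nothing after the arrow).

bc->a; ca->; cbb->b

  | cbcbccbbc => cabccbbc => bccbbc => acbbc => abc => aa
  | bbccaac => bacaac => baac
  | cacbbbba => cbbbba => bbba
  | bcc => ac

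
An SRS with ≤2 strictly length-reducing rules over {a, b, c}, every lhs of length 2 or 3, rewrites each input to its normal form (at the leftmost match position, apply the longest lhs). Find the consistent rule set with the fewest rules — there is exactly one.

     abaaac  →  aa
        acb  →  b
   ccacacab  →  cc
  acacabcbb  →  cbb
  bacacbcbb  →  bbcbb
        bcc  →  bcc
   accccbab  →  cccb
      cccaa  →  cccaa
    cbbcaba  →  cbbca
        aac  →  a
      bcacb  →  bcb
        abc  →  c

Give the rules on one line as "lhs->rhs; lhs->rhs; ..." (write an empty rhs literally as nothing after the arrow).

  | abaaac => aaac => aa
  | acb => b
  | ccacacab => ccacab => ccab => cc
  | acacabcbb => acabcbb => abcbb => cbb

ab->; ac->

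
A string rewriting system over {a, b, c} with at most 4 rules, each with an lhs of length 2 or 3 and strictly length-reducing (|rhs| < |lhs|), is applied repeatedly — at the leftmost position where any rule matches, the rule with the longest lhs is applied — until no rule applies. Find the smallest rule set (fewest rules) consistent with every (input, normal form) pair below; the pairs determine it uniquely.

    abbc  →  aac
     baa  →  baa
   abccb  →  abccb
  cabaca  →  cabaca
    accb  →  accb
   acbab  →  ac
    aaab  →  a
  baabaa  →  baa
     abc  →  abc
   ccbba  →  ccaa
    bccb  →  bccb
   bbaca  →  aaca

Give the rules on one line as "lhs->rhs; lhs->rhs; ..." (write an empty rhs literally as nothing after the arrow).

aab->; bab->; bb->a

  | abbc => aac
  | baa
  | abccb
  | cabaca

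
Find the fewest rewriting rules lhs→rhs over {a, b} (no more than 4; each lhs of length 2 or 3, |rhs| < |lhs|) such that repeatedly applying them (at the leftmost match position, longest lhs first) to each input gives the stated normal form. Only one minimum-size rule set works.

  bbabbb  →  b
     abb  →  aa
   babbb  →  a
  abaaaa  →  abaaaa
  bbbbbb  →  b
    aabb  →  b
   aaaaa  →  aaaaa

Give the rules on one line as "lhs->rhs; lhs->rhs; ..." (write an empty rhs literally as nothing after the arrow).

aab->; bab->; bb->a; bba->ab

  | bbabbb => abbbb => aabb => b
  | abb => aa
  | babbb => bb => a
  | abaaaa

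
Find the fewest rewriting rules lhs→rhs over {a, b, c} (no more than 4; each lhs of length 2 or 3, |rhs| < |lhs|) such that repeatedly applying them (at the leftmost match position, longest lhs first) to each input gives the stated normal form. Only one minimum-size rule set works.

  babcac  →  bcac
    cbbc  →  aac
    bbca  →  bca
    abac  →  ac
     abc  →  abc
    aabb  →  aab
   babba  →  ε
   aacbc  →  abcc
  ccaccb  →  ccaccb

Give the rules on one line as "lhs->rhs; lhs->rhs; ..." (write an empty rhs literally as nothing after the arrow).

  | babcac => bcac
  | cbbc => aac
  | bbca => bca
  | abac => ac

acb->bc; ba->; bb->b; cbb->aa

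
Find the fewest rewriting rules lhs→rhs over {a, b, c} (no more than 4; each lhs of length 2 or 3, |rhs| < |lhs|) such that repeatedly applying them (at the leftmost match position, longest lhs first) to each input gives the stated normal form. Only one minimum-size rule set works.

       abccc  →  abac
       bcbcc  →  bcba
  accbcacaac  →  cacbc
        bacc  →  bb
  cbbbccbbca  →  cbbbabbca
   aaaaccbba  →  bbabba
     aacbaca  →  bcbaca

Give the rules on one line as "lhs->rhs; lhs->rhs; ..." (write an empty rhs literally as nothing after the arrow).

  | abccc => abac
  | bcbcc => bcba
  | accbcacaac => aabcacaac => cacaac => cacbc
  | bacc => baa => bb

aa->b; aab->; cc->a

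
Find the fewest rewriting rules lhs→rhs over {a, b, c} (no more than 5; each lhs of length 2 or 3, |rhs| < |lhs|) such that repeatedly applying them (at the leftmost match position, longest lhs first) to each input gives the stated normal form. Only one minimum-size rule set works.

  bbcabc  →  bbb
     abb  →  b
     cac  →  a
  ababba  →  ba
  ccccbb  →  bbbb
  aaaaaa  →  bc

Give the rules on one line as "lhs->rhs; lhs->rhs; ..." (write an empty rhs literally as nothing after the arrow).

aa->c; ab->; cac->a; cc->b

  | bbcabc => bbcc => bbb
  | abb => b
  | cac => a
  | ababba => abba => ba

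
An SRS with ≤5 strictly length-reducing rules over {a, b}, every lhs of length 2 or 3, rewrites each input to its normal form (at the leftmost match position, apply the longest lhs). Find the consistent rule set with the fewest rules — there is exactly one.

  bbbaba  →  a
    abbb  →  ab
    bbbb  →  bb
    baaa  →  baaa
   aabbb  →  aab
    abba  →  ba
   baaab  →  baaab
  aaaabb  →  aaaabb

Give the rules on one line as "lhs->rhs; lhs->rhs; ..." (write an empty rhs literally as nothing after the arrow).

aba->ba; bab->; bba->ba; bbb->b

  | bbbaba => baba => a
  | abbb => ab
  | bbbb => bb
  | baaa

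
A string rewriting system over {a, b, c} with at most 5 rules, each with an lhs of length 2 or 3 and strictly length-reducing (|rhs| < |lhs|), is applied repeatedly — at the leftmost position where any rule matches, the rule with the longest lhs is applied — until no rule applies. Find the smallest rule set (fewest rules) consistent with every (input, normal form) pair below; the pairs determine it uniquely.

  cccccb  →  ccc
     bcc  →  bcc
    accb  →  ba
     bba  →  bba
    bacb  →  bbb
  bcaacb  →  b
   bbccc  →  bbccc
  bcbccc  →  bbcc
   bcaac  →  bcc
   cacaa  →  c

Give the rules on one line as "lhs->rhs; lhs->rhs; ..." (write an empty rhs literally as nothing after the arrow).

ac->b; ca->; caa->c; cb->a

  | cccccb => cccca => ccc
  | bcc
  | accb => bcb => ba
  | bba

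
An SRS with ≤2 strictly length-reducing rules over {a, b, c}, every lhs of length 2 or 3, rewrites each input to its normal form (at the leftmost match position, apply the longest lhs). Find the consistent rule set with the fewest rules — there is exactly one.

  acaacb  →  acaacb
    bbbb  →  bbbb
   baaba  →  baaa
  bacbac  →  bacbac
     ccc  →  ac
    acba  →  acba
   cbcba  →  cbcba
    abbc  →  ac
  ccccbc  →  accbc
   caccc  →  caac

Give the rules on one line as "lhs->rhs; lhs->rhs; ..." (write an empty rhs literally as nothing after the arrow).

ab->a; ccc->ac

  | acaacb
  | bbbb
  | baaba => baaa
  | bacbac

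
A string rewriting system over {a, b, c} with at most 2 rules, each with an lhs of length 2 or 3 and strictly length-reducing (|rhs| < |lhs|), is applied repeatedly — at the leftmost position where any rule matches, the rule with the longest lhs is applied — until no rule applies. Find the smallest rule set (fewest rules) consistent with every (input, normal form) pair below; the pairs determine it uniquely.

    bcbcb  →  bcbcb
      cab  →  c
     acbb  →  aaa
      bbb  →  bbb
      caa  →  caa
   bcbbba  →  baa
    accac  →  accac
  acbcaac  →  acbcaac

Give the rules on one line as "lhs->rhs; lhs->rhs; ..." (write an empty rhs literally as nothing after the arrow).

  | bcbcb
  | cab => c
  | acbb => aaa
  | bbb

ab->; cbb->aa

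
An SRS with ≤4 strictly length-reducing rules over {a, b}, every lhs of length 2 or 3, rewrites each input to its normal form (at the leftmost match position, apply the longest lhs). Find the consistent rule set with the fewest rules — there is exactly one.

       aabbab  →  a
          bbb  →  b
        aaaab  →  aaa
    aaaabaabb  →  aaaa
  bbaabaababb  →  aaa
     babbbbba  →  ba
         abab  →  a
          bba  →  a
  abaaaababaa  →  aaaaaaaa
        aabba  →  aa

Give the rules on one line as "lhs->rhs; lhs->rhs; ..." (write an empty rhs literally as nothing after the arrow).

ab->; aba->aa; bb->

  | aabbab => abab => aab => a
  | bbb => b
  | aaaab => aaa
  | aaaabaabb => aaaaaabb => aaaaab => aaaa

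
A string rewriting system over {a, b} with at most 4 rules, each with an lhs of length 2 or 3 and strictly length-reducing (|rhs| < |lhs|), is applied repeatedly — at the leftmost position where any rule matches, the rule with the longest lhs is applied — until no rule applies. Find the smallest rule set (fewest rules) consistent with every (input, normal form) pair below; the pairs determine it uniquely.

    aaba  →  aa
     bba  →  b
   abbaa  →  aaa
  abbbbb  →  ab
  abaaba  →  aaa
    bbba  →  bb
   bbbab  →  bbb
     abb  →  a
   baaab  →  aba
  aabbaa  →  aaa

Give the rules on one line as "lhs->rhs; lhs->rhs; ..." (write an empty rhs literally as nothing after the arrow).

  | aaba => baa => aa
  | bba => b
  | abbaa => aaa
  | abbbbb => abbb => ab

aab->ba; abb->a; baa->aa; bba->b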